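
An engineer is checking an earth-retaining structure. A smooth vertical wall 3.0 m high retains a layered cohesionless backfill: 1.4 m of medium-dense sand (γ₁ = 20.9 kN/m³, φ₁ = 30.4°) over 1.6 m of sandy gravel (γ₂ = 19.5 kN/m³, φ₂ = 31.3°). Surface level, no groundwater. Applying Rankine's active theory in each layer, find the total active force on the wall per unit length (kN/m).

K_a1 = tan²(45°−30.4°/2) = 0.3280; K_a2 = tan²(45°−31.3°/2) = 0.3162.
Layer 1: σ at base = K_a1 γ₁ h₁ = 9.597 kPa; P₁ = ½×9.597×1.4 = 6.718.
Layer 2: σ_v at top = γ₁h₁ = 29.26; σ_h top = K_a2×29.26 = 9.252; σ_h base = K_a2×(29.26+19.5×1.6) = 19.12.
P₂ = ½(9.252+19.12)×1.6 = 22.70. Total P_a = 6.718+22.70 = 29.41 kN/m.

29.4 kN/m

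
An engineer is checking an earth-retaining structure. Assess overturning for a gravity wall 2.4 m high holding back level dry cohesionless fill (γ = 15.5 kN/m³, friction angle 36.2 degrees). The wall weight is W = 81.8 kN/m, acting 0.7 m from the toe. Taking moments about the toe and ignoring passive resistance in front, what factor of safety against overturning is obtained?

K_a = tan²(45° − 36.2°/2) = 0.2574.
P_a = ½K_aγH² = 0.5×0.2574×15.5×2.4² = 11.49 kN/m, acting at H/3 = 0.8000 m above the base.
Overturning moment M_o = P_a × H/3 = 11.49 × 0.8000 = 9.192.
Resisting moment M_r = W × 0.7 = 81.8 × 0.7 = 57.26.
FS_overturning = M_r/M_o = 57.26/9.192 = 6.230.

6.23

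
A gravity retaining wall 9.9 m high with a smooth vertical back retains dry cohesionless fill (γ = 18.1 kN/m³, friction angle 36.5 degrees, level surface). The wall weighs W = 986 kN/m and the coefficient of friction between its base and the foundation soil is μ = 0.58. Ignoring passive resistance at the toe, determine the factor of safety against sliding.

K_a = tan²(45° − 36.5°/2) = 0.2541.
P_a = ½K_aγH² = 0.5×0.2541×18.1×9.9² = 225.3 kN/m, acting at H/3 = 3.300 m above the base.
FS_sliding = μW / P_a = 0.58×986 / 225.3 = 2.538.

2.54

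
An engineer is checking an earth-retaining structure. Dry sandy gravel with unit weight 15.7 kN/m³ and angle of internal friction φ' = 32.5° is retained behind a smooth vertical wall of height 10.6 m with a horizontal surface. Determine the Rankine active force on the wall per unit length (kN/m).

265 kN/m

K_a = tan²(45° − φ/2) = 0.3010.
P_a = ½ K_a γ H² = 0.5 × 0.3010 × 15.7 × 10.6² = 265.5 kN/m.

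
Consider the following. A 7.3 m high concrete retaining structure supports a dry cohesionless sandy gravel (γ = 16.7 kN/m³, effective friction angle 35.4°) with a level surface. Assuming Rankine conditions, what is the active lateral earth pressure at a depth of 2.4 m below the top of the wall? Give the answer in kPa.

10.7 kPa

K_a = (1 − sin φ)/(1 + sin φ) = 0.2664.
σ_h = K_a γ z = 0.2664 × 16.7 × 2.4 = 10.68 kPa.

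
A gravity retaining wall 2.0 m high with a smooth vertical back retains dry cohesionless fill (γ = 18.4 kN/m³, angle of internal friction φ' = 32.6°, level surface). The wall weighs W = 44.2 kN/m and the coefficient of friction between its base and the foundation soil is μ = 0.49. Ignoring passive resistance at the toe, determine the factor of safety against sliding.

K_a = tan²(45° − 32.6°/2) = 0.2997.
P_a = ½K_aγH² = 0.5×0.2997×18.4×2.0² = 11.03 kN/m, acting at H/3 = 0.6667 m above the base.
FS_sliding = μW / P_a = 0.49×44.2 / 11.03 = 1.963.

1.96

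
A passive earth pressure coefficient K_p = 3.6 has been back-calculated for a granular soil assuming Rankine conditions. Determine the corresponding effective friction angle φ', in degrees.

34.4°

K_p = (1+sin φ)/(1−sin φ) ⇒ sin φ = (K_p − 1)/(K_p + 1) = 0.5652.
φ = arcsin(0.5652) = 34.42°.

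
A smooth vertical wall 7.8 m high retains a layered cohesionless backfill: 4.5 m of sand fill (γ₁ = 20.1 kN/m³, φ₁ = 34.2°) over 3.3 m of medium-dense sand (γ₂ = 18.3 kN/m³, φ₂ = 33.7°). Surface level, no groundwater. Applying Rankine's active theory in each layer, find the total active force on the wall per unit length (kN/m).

171 kN/m

K_a1 = tan²(45°−34.2°/2) = 0.2803; K_a2 = tan²(45°−33.7°/2) = 0.2863.
Layer 1: σ at base = K_a1 γ₁ h₁ = 25.36 kPa; P₁ = ½×25.36×4.5 = 57.05.
Layer 2: σ_v at top = γ₁h₁ = 90.45; σ_h top = K_a2×90.45 = 25.90; σ_h base = K_a2×(90.45+18.3×3.3) = 43.19.
P₂ = ½(25.90+43.19)×3.3 = 114.0. Total P_a = 57.05+114.0 = 171.0 kN/m.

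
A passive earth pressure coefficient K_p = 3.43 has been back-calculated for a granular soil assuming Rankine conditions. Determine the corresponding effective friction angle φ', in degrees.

K_p = (1+sin φ)/(1−sin φ) ⇒ sin φ = (K_p − 1)/(K_p + 1) = 0.5485.
φ = arcsin(0.5485) = 33.27°.

33.3°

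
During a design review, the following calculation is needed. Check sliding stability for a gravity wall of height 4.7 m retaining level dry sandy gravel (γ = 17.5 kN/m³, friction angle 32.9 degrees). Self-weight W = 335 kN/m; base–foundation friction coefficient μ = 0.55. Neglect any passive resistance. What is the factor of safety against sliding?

K_a = tan²(45° − 32.9°/2) = 0.2960.
P_a = ½K_aγH² = 0.5×0.2960×17.5×4.7² = 57.22 kN/m, acting at H/3 = 1.567 m above the base.
FS_sliding = μW / P_a = 0.55×335 / 57.22 = 3.220.

3.22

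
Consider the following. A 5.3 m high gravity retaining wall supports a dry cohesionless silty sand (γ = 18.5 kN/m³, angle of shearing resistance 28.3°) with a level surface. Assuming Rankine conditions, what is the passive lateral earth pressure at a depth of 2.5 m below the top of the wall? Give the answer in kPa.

130 kPa

K_p = (1 + sin φ)/(1 − sin φ) = 2.803.
σ_h = K_p γ z = 2.803 × 18.5 × 2.5 = 129.6 kPa.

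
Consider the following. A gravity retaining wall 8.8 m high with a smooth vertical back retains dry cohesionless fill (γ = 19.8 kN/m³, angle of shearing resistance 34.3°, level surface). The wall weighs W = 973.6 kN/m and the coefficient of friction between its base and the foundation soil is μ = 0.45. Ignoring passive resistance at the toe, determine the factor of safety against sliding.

2.05

K_a = tan²(45° − 34.3°/2) = 0.2792.
P_a = ½K_aγH² = 0.5×0.2792×19.8×8.8² = 214.0 kN/m, acting at H/3 = 2.933 m above the base.
FS_sliding = μW / P_a = 0.45×973.6 / 214.0 = 2.047.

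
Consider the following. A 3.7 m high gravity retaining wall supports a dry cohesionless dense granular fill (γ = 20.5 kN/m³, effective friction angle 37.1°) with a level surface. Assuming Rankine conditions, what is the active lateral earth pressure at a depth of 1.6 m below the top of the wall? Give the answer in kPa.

8.12 kPa

K_a = (1 − sin φ)/(1 + sin φ) = 0.2475.
σ_h = K_a γ z = 0.2475 × 20.5 × 1.6 = 8.118 kPa.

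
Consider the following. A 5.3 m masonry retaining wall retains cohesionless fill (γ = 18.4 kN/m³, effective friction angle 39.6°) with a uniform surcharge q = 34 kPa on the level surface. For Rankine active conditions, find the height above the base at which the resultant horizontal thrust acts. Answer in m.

K_a = 0.2214.
Triangular part P₁ = ½K_aγH² = 57.22 at H/3 = 1.767 m; rectangular part P₂ = K_a q H = 39.90 at H/2 = 2.650 m.
ȳ = (P₁·1.767 + P₂·2.650)/(P₁+P₂) = 2.130 m.

2.13 m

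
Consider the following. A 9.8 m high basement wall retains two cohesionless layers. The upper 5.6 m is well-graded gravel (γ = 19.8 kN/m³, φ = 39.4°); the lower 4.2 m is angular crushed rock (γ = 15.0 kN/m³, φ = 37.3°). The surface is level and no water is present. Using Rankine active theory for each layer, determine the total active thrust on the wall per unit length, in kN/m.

216 kN/m

K_a1 = tan²(45°−39.4°/2) = 0.2234; K_a2 = tan²(45°−37.3°/2) = 0.2453.
Layer 1: σ at base = K_a1 γ₁ h₁ = 24.78 kPa; P₁ = ½×24.78×5.6 = 69.37.
Layer 2: σ_v at top = γ₁h₁ = 110.9; σ_h top = K_a2×110.9 = 27.20; σ_h base = K_a2×(110.9+15.0×4.2) = 42.66.
P₂ = ½(27.20+42.66)×4.2 = 146.7. Total P_a = 69.37+146.7 = 216.1 kN/m.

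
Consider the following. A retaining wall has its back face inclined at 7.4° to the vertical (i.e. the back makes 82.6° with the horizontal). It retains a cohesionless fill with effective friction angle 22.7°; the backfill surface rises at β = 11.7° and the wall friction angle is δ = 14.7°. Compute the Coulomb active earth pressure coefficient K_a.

K_a = sin²(α+φ) / [sin²α · sin(α−δ) · (1 + √{sin(φ+δ)sin(φ−β) / (sin(α−δ)sin(α+β))})²].
With α = 82.6°, φ = 22.7°, δ = 14.7°, β = 11.7°: K_a = 0.5568.

0.557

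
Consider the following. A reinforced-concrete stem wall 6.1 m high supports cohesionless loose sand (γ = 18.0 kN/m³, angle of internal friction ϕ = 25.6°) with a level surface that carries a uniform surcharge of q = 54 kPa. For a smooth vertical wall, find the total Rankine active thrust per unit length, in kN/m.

K_a = tan²(45° − φ/2) = 0.3966.
Soil triangle: ½ K_a γ H² = 0.5×0.3966×18.0×6.1² = 132.8 kN/m.
Surcharge rectangle: K_a q H = 0.3966×54×6.1 = 130.6 kN/m.
Total = 132.8 + 130.6 = 263.4 kN/m.

263 kN/m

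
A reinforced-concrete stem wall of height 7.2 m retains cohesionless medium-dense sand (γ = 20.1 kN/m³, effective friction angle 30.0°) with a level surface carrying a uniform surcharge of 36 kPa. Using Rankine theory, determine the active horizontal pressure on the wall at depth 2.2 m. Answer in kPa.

K_a = (1 − sin φ)/(1 + sin φ) = 0.3333.
σ_v = γz + q = 20.1 × 2.2 + 36 = 80.22 kPa.
σ_h = K_a σ_v = 0.3333 × 80.22 = 26.74 kPa.

26.7 kPa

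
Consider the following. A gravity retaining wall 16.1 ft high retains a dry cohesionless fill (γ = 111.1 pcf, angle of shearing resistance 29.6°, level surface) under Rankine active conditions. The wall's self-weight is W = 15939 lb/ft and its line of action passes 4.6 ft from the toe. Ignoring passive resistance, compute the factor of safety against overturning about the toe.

K_a = tan²(45° − 29.6°/2) = 0.3387.
P_a = ½K_aγH² = 0.5×0.3387×111.1×16.1² = 4878 lb/ft, acting at H/3 = 5.367 ft above the base.
Overturning moment M_o = P_a × H/3 = 4878 × 5.367 = 26180.
Resisting moment M_r = W × 4.6 = 15939 × 4.6 = 73320.
FS_overturning = M_r/M_o = 73320/26180 = 2.801.

2.80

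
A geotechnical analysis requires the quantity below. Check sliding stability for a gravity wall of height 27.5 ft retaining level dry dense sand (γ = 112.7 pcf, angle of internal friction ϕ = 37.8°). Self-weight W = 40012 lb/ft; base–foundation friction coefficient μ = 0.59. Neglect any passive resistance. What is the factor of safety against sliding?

2.31

K_a = tan²(45° − 37.8°/2) = 0.2400.
P_a = ½K_aγH² = 0.5×0.2400×112.7×27.5² = 10230 lb/ft, acting at H/3 = 9.167 ft above the base.
FS_sliding = μW / P_a = 0.59×40012 / 10230 = 2.308.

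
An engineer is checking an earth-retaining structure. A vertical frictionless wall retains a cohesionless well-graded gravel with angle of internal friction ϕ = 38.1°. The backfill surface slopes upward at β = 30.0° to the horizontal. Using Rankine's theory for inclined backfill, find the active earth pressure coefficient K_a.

0.356

K_a = cos β · (cos β − √(cos²β − cos²φ)) / (cos β + √(cos²β − cos²φ)).
cos β = 0.8660, cos φ = 0.7869, √(cos²β − cos²φ) = 0.3616.
K_a = 0.8660 × (0.8660 − 0.3616)/(0.8660 + 0.3616) = 0.3559.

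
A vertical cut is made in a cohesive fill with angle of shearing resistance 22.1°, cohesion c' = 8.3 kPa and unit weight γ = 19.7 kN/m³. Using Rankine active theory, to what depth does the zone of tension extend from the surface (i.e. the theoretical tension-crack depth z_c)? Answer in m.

1.25 m

K_a = tan²(45° − 22.1°/2) = 0.4533; √K_a = 0.6732.
The active pressure is zero where K_a γ z = 2c√K_a, so z_c = 2c/(γ√K_a) = 2×8.3/(19.7×0.6732) = 1.252 m.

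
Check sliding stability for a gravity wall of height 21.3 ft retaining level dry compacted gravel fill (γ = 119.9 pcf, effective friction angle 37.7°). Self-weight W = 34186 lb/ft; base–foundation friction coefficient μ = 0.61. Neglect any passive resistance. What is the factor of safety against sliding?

K_a = tan²(45° − 37.7°/2) = 0.2411.
P_a = ½K_aγH² = 0.5×0.2411×119.9×21.3² = 6556 lb/ft, acting at H/3 = 7.100 ft above the base.
FS_sliding = μW / P_a = 0.61×34186 / 6556 = 3.181.

3.18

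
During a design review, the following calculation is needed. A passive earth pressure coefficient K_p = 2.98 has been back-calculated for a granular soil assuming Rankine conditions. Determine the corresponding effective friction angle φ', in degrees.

K_p = (1+sin φ)/(1−sin φ) ⇒ sin φ = (K_p − 1)/(K_p + 1) = 0.4975.
φ = arcsin(0.4975) = 29.83°.

29.8°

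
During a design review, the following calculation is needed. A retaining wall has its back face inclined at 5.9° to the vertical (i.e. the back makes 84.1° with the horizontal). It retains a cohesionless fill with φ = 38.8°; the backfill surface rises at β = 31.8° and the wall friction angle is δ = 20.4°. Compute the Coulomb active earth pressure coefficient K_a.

K_a = sin²(α+φ) / [sin²α · sin(α−δ) · (1 + √{sin(φ+δ)sin(φ−β) / (sin(α−δ)sin(α+β))})²].
With α = 84.1°, φ = 38.8°, δ = 20.4°, β = 31.8°: K_a = 0.4295.

0.430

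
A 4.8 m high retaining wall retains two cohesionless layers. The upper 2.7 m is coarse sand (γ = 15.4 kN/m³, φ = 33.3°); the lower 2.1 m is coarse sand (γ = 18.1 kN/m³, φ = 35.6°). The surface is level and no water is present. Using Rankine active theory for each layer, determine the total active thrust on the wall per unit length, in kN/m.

49.9 kN/m

K_a1 = tan²(45°−33.3°/2) = 0.2911; K_a2 = tan²(45°−35.6°/2) = 0.2641.
Layer 1: σ at base = K_a1 γ₁ h₁ = 12.11 kPa; P₁ = ½×12.11×2.7 = 16.34.
Layer 2: σ_v at top = γ₁h₁ = 41.58; σ_h top = K_a2×41.58 = 10.98; σ_h base = K_a2×(41.58+18.1×2.1) = 21.02.
P₂ = ½(10.98+21.02)×2.1 = 33.60. Total P_a = 16.34+33.60 = 49.95 kN/m.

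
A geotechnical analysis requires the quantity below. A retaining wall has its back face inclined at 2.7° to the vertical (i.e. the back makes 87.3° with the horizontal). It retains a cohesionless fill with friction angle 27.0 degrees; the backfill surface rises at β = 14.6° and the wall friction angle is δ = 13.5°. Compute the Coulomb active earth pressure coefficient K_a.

K_a = sin²(α+φ) / [sin²α · sin(α−δ) · (1 + √{sin(φ+δ)sin(φ−β) / (sin(α−δ)sin(α+β))})²].
With α = 87.3°, φ = 27.0°, δ = 13.5°, β = 14.6°: K_a = 0.4518.

0.452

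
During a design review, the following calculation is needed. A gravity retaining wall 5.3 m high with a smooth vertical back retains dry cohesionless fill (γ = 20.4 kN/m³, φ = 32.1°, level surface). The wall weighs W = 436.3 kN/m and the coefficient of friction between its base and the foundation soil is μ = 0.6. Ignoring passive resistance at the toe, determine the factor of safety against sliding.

2.99

K_a = tan²(45° − 32.1°/2) = 0.3060.
P_a = ½K_aγH² = 0.5×0.3060×20.4×5.3² = 87.67 kN/m, acting at H/3 = 1.767 m above the base.
FS_sliding = μW / P_a = 0.6×436.3 / 87.67 = 2.986.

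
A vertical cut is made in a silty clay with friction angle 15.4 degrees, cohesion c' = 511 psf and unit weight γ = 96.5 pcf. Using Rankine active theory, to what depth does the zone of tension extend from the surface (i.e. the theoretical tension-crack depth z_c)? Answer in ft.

13.9 ft

K_a = tan²(45° − 15.4°/2) = 0.5803; √K_a = 0.7618.
The active pressure is zero where K_a γ z = 2c√K_a, so z_c = 2c/(γ√K_a) = 2×511/(96.5×0.7618) = 13.90 ft.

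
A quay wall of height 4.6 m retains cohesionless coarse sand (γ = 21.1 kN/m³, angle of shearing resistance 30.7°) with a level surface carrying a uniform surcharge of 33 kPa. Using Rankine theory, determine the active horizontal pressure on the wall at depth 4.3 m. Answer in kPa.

40.1 kPa

K_a = (1 − sin φ)/(1 + sin φ) = 0.3240.
σ_v = γz + q = 21.1 × 4.3 + 33 = 123.7 kPa.
σ_h = K_a σ_v = 0.3240 × 123.7 = 40.09 kPa.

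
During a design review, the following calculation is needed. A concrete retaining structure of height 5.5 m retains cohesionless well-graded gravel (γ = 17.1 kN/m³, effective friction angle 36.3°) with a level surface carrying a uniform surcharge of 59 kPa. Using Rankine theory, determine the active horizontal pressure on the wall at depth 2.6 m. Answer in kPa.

K_a = (1 − sin φ)/(1 + sin φ) = 0.2563.
σ_v = γz + q = 17.1 × 2.6 + 59 = 103.5 kPa.
σ_h = K_a σ_v = 0.2563 × 103.5 = 26.51 kPa.

26.5 kPa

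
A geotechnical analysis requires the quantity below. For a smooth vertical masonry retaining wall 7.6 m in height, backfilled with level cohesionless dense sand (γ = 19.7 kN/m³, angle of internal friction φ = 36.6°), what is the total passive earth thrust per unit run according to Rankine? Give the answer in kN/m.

K_p = tan²(45° + φ/2) = 3.953.
P_p = ½ K_p γ H² = 0.5 × 3.953 × 19.7 × 7.6² = 2249 kN/m.

2250 kN/m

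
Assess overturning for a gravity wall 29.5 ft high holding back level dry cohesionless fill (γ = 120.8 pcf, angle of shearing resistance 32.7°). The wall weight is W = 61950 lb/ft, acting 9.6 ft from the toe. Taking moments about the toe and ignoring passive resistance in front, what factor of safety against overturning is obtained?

K_a = tan²(45° − 32.7°/2) = 0.2985.
P_a = ½K_aγH² = 0.5×0.2985×120.8×29.5² = 15690 lb/ft, acting at H/3 = 9.833 ft above the base.
Overturning moment M_o = P_a × H/3 = 15690 × 9.833 = 154300.
Resisting moment M_r = W × 9.6 = 61950 × 9.6 = 594700.
FS_overturning = M_r/M_o = 594700/154300 = 3.855.

3.85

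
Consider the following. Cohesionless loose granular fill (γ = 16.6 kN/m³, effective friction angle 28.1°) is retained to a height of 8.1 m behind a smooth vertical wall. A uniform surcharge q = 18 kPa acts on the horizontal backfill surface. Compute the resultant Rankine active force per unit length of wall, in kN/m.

K_a = tan²(45° − φ/2) = 0.3596.
Soil triangle: ½ K_a γ H² = 0.5×0.3596×16.6×8.1² = 195.8 kN/m.
Surcharge rectangle: K_a q H = 0.3596×18×8.1 = 52.43 kN/m.
Total = 195.8 + 52.43 = 248.3 kN/m.

248 kN/m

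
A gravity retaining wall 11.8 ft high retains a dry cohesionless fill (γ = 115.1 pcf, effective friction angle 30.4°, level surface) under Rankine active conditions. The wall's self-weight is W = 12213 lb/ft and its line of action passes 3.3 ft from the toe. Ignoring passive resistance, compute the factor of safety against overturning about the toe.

3.90

K_a = tan²(45° − 30.4°/2) = 0.3280.
P_a = ½K_aγH² = 0.5×0.3280×115.1×11.8² = 2628 lb/ft, acting at H/3 = 3.933 ft above the base.
Overturning moment M_o = P_a × H/3 = 2628 × 3.933 = 10340.
Resisting moment M_r = W × 3.3 = 12213 × 3.3 = 40300.
FS_overturning = M_r/M_o = 40300/10340 = 3.899.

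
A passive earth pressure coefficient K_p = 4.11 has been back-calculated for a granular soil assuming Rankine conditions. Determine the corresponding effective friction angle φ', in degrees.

37.5°

K_p = (1+sin φ)/(1−sin φ) ⇒ sin φ = (K_p − 1)/(K_p + 1) = 0.6086.
φ = arcsin(0.6086) = 37.49°.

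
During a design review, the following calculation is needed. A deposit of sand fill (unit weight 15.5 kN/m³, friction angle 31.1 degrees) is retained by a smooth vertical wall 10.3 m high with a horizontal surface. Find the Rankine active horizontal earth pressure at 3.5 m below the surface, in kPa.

K_a = (1 − sin φ)/(1 + sin φ) = 0.3188.
σ_h = K_a γ z = 0.3188 × 15.5 × 3.5 = 17.29 kPa.

17.3 kPa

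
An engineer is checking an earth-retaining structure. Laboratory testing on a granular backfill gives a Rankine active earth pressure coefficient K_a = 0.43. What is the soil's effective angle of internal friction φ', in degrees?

23.5°

K_a = tan²(45° − φ/2) ⇒ 45° − φ/2 = arctan(√0.43) = 33.25°.
φ = 2(45° − 33.25°) = 23.49°.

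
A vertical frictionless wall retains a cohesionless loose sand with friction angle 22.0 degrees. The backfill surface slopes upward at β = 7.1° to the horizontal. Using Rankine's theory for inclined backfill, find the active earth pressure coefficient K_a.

0.471

K_a = cos β · (cos β − √(cos²β − cos²φ)) / (cos β + √(cos²β − cos²φ)).
cos β = 0.9923, cos φ = 0.9272, √(cos²β − cos²φ) = 0.3536.
K_a = 0.9923 × (0.9923 − 0.3536)/(0.9923 + 0.3536) = 0.4709.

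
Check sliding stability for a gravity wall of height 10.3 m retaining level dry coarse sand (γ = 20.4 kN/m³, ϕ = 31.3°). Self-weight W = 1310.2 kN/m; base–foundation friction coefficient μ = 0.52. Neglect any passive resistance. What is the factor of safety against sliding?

K_a = tan²(45° − 31.3°/2) = 0.3162.
P_a = ½K_aγH² = 0.5×0.3162×20.4×10.3² = 342.2 kN/m, acting at H/3 = 3.433 m above the base.
FS_sliding = μW / P_a = 0.52×1310.2 / 342.2 = 1.991.

1.99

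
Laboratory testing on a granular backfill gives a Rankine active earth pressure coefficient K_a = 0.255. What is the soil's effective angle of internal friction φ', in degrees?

K_a = tan²(45° − φ/2) ⇒ 45° − φ/2 = arctan(√0.255) = 26.79°.
φ = 2(45° − 26.79°) = 36.41°.

36.4°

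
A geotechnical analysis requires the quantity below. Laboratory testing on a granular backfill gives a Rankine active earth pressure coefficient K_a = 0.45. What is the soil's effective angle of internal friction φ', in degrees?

K_a = tan²(45° − φ/2) ⇒ 45° − φ/2 = arctan(√0.45) = 33.85°.
φ = 2(45° − 33.85°) = 22.29°.

22.3°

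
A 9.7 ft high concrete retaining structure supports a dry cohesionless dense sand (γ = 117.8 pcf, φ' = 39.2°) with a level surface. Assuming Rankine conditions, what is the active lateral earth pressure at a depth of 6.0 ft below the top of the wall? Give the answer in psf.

159 psf

K_a = (1 − sin φ)/(1 + sin φ) = 0.2255.
σ_h = K_a γ z = 0.2255 × 117.8 × 6.0 = 159.4 psf.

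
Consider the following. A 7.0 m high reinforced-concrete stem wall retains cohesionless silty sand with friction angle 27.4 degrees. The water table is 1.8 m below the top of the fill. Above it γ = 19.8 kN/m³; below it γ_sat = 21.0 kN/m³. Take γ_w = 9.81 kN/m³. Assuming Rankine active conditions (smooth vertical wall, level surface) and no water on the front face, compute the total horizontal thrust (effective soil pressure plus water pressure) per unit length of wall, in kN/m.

K_a = tan²(45° − φ/2) = 0.3697.
γ' = 21.0 − 9.81 = 11.19 kN/m³. Depth below WT = 5.2 m.
σ'_h at WT = K_a γ d_w = 13.18 kPa; at base = 13.18 + K_a γ' × 5.2 = 34.69 kPa.
P₁ (0–1.8 m) = ½×13.18×1.8 = 11.86. P₂ (1.8–7.0 m) = ½(13.18+34.69)×5.2 = 124.4.
P_w = ½ γ_w h₂² = 0.5×9.81×5.2² = 132.6. Total = 11.86+124.4+132.6 = 268.9 kN/m.

269 kN/m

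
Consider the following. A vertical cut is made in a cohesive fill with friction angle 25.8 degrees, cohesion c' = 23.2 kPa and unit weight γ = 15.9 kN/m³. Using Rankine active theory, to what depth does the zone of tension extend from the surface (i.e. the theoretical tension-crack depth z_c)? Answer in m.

4.65 m

K_a = tan²(45° − 25.8°/2) = 0.3935; √K_a = 0.6273.
The active pressure is zero where K_a γ z = 2c√K_a, so z_c = 2c/(γ√K_a) = 2×23.2/(15.9×0.6273) = 4.652 m.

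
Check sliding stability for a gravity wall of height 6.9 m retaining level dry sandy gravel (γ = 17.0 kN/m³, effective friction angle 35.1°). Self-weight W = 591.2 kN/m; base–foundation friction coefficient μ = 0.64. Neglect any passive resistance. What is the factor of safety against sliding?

K_a = tan²(45° − 35.1°/2) = 0.2698.
P_a = ½K_aγH² = 0.5×0.2698×17.0×6.9² = 109.2 kN/m, acting at H/3 = 2.300 m above the base.
FS_sliding = μW / P_a = 0.64×591.2 / 109.2 = 3.465.

3.46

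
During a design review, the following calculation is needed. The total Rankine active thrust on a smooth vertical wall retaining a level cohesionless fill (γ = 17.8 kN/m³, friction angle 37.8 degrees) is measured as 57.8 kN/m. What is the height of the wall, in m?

K_a = 0.2400. P_a = ½ K_a γ H² ⇒ H = √(2P_a/(K_a γ)).
H = √(2×57.8/(0.2400×17.8)) = 5.202 m.

5.20 m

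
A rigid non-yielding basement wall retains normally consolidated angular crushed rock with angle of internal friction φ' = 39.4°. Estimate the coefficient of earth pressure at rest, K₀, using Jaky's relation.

K₀ = 1 − sin φ' = 1 − sin 39.4° = 0.3653.

0.365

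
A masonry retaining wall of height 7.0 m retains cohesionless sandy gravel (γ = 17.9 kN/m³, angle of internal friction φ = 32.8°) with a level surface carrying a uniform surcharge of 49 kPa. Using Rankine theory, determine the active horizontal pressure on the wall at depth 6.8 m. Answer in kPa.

K_a = (1 − sin φ)/(1 + sin φ) = 0.2973.
σ_v = γz + q = 17.9 × 6.8 + 49 = 170.7 kPa.
σ_h = K_a σ_v = 0.2973 × 170.7 = 50.75 kPa.

50.7 kPa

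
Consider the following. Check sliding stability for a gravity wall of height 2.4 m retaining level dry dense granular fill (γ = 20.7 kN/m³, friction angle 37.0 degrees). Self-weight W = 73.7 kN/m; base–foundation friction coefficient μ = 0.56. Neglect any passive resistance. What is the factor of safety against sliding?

2.78

K_a = tan²(45° − 37.0°/2) = 0.2486.
P_a = ½K_aγH² = 0.5×0.2486×20.7×2.4² = 14.82 kN/m, acting at H/3 = 0.8000 m above the base.
FS_sliding = μW / P_a = 0.56×73.7 / 14.82 = 2.785.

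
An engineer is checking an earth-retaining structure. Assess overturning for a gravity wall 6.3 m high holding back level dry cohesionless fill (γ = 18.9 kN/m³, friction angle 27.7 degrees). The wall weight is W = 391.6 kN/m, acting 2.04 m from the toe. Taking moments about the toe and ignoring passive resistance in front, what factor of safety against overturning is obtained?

2.78

K_a = tan²(45° − 27.7°/2) = 0.3653.
P_a = ½K_aγH² = 0.5×0.3653×18.9×6.3² = 137.0 kN/m, acting at H/3 = 2.100 m above the base.
Overturning moment M_o = P_a × H/3 = 137.0 × 2.100 = 287.8.
Resisting moment M_r = W × 2.04 = 391.6 × 2.04 = 798.9.
FS_overturning = M_r/M_o = 798.9/287.8 = 2.776.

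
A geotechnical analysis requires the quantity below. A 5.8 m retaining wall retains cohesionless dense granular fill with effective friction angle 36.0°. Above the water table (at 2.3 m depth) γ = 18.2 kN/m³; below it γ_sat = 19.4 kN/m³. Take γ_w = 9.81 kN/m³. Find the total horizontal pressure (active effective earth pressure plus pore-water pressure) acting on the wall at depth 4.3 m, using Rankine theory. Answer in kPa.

35.5 kPa

K_a = (1 − sin φ)/(1 + sin φ) = 0.2596.
γ' = 19.4 − 9.81 = 9.590 kN/m³.
Effective vertical stress at 4.3 m: σ'_v = 18.2×2.3 + 9.590×2.00 = 61.04 kPa.
σ'_h = K_a σ'_v = 0.2596 × 61.04 = 15.85 kPa; u = γ_w × 2.00 = 19.62 kPa.
Total σ_h = 15.85 + 19.62 = 35.47 kPa.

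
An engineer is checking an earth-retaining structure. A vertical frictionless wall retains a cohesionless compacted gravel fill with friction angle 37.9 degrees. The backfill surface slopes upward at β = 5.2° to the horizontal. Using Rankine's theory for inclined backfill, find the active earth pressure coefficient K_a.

K_a = cos β · (cos β − √(cos²β − cos²φ)) / (cos β + √(cos²β − cos²φ)).
cos β = 0.9959, cos φ = 0.7891, √(cos²β − cos²φ) = 0.6076.
K_a = 0.9959 × (0.9959 − 0.6076)/(0.9959 + 0.6076) = 0.2412.

0.241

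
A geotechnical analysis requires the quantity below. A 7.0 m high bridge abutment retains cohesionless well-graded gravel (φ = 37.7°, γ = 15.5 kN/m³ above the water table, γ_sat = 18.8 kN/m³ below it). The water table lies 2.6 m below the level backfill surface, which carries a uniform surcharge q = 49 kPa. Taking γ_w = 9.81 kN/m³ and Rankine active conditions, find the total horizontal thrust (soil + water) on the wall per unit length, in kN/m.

254 kN/m

K_a = tan²(45° − φ/2) = 0.2411.
γ' = 18.8 − 9.81 = 8.990 kN/m³. h₂ = H − d_w = 4.4 m.
σ'_h: at surface K_a·q = 11.81; at WT K_a(q+γd_w) = 21.53; at base K_a(q+γd_w+γ'h₂) = 31.06 kPa.
P₁ = ½(11.81+21.53)×2.6 = 43.34; P₂ = ½(21.53+31.06)×4.4 = 115.7; P_w = ½γ_w h₂² = 94.96.
Total = 43.34+115.7+94.96 = 254.0 kN/m.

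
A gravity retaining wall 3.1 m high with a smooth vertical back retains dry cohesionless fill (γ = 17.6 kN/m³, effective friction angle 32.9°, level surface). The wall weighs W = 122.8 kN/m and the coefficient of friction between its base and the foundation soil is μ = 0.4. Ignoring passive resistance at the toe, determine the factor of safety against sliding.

1.96

K_a = tan²(45° − 32.9°/2) = 0.2960.
P_a = ½K_aγH² = 0.5×0.2960×17.6×3.1² = 25.03 kN/m, acting at H/3 = 1.033 m above the base.
FS_sliding = μW / P_a = 0.4×122.8 / 25.03 = 1.962.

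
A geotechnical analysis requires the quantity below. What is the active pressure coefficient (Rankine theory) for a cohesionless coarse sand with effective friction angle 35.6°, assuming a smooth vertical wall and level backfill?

K_a = tan²(45° − φ/2) = tan²(27.20°) = 0.2641.

0.264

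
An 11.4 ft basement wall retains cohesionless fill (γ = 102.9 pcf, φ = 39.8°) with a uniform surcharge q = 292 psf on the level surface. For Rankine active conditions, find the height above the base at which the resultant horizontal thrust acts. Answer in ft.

4.43 ft

K_a = 0.2194.
Triangular part P₁ = ½K_aγH² = 1467 at H/3 = 3.800 ft; rectangular part P₂ = K_a q H = 730.4 at H/2 = 5.700 ft.
ȳ = (P₁·3.800 + P₂·5.700)/(P₁+P₂) = 4.432 ft.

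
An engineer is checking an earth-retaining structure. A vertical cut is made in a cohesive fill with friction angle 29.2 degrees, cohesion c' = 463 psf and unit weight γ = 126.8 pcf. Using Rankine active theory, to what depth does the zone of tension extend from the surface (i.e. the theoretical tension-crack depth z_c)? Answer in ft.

K_a = tan²(45° − 29.2°/2) = 0.3442; √K_a = 0.5867.
The active pressure is zero where K_a γ z = 2c√K_a, so z_c = 2c/(γ√K_a) = 2×463/(126.8×0.5867) = 12.45 ft.

12.4 ft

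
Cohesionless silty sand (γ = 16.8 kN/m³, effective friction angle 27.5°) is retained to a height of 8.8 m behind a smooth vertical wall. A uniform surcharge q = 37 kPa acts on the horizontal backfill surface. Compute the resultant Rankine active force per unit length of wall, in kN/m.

K_a = tan²(45° − φ/2) = 0.3682.
Soil triangle: ½ K_a γ H² = 0.5×0.3682×16.8×8.8² = 239.5 kN/m.
Surcharge rectangle: K_a q H = 0.3682×37×8.8 = 119.9 kN/m.
Total = 239.5 + 119.9 = 359.4 kN/m.

359 kN/m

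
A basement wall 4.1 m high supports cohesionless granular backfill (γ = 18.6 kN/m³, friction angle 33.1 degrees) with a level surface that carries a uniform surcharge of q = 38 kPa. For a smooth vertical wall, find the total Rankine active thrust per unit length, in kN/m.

K_a = tan²(45° − φ/2) = 0.2936.
Soil triangle: ½ K_a γ H² = 0.5×0.2936×18.6×4.1² = 45.90 kN/m.
Surcharge rectangle: K_a q H = 0.2936×38×4.1 = 45.74 kN/m.
Total = 45.90 + 45.74 = 91.63 kN/m.

91.6 kN/m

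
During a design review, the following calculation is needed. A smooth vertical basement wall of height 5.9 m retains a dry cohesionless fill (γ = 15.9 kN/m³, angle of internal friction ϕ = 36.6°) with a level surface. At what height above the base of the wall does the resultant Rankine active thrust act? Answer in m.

K_a = 0.2530.
The pressure distribution is triangular, so the resultant acts at H/3 above the base = 5.9/3 = 1.967 m.

1.97 m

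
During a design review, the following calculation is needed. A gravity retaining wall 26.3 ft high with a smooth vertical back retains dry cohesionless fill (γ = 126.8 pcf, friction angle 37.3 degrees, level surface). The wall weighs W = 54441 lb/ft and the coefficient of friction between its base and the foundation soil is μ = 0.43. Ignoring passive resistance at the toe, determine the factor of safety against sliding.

K_a = tan²(45° − 37.3°/2) = 0.2453.
P_a = ½K_aγH² = 0.5×0.2453×126.8×26.3² = 10760 lb/ft, acting at H/3 = 8.767 ft above the base.
FS_sliding = μW / P_a = 0.43×54441 / 10760 = 2.176.

2.18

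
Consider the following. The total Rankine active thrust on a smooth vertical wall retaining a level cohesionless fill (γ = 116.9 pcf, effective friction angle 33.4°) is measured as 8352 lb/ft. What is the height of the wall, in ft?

22.2 ft

K_a = 0.2899. P_a = ½ K_a γ H² ⇒ H = √(2P_a/(K_a γ)).
H = √(2×8352/(0.2899×116.9)) = 22.20 ft.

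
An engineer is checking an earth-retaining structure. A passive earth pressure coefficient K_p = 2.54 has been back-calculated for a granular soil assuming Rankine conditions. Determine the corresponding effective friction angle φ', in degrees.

K_p = (1+sin φ)/(1−sin φ) ⇒ sin φ = (K_p − 1)/(K_p + 1) = 0.4350.
φ = arcsin(0.4350) = 25.79°.

25.8°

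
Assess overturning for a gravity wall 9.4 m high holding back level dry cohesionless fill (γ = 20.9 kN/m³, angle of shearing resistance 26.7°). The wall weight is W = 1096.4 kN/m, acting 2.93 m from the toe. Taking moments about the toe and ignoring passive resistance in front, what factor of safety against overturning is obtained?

K_a = tan²(45° − 26.7°/2) = 0.3800.
P_a = ½K_aγH² = 0.5×0.3800×20.9×9.4² = 350.8 kN/m, acting at H/3 = 3.133 m above the base.
Overturning moment M_o = P_a × H/3 = 350.8 × 3.133 = 1099.
Resisting moment M_r = W × 2.93 = 1096.4 × 2.93 = 3212.
FS_overturning = M_r/M_o = 3212/1099 = 2.922.

2.92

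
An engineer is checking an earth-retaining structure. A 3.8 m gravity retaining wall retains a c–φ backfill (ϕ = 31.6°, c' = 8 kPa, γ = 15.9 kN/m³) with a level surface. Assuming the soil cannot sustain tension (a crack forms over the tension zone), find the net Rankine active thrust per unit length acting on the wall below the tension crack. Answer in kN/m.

K_a = 0.3123; √K_a = 0.5589.
Tension-crack depth z_c = 2c/(γ√K_a) = 2×8/(15.9×0.5589) = 1.801 m.
σ_a at base = K_a γ H − 2c√K_a = 0.3123×15.9×3.8 − 2×8×0.5589 = 9.930 kPa.
P_a = ½ × 9.930 × (H − z_c) = 0.5×9.930×1.999 = 9.927 kN/m.

9.93 kN/m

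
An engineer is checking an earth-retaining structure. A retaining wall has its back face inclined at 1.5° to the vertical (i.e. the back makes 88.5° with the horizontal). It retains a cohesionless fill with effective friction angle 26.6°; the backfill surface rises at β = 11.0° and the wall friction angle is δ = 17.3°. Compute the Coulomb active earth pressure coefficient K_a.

0.414

K_a = sin²(α+φ) / [sin²α · sin(α−δ) · (1 + √{sin(φ+δ)sin(φ−β) / (sin(α−δ)sin(α+β))})²].
With α = 88.5°, φ = 26.6°, δ = 17.3°, β = 11.0°: K_a = 0.4141.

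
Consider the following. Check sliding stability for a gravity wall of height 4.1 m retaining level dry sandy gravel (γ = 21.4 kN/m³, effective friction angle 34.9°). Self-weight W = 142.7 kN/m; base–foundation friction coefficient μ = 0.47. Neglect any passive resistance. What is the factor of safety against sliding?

K_a = tan²(45° − 34.9°/2) = 0.2721.
P_a = ½K_aγH² = 0.5×0.2721×21.4×4.1² = 48.95 kN/m, acting at H/3 = 1.367 m above the base.
FS_sliding = μW / P_a = 0.47×142.7 / 48.95 = 1.370.

1.37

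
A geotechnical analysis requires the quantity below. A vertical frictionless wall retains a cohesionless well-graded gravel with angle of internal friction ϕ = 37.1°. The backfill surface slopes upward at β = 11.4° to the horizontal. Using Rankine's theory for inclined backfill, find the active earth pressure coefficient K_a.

0.259

K_a = cos β · (cos β − √(cos²β − cos²φ)) / (cos β + √(cos²β − cos²φ)).
cos β = 0.9803, cos φ = 0.7976, √(cos²β − cos²φ) = 0.5699.
K_a = 0.9803 × (0.9803 − 0.5699)/(0.9803 + 0.5699) = 0.2595.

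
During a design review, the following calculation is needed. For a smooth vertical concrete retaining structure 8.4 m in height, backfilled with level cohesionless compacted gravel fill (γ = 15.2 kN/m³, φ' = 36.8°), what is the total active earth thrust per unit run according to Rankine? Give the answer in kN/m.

134 kN/m

K_a = tan²(45° − φ/2) = 0.2508.
P_a = ½ K_a γ H² = 0.5 × 0.2508 × 15.2 × 8.4² = 134.5 kN/m.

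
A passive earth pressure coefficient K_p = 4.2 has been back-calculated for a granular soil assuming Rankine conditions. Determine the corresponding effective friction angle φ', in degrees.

38.0°

K_p = (1+sin φ)/(1−sin φ) ⇒ sin φ = (K_p − 1)/(K_p + 1) = 0.6154.
φ = arcsin(0.6154) = 37.98°.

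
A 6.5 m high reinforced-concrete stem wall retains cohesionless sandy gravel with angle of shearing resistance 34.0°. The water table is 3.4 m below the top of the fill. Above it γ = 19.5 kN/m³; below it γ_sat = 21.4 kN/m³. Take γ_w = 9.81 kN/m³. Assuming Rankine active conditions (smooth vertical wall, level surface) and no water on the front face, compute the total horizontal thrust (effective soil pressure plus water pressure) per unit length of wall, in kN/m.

153 kN/m

K_a = tan²(45° − φ/2) = 0.2827.
γ' = 21.4 − 9.81 = 11.59 kN/m³. Depth below WT = 3.1 m.
σ'_h at WT = K_a γ d_w = 18.74 kPa; at base = 18.74 + K_a γ' × 3.1 = 28.90 kPa.
P₁ (0–3.4 m) = ½×18.74×3.4 = 31.86. P₂ (3.4–6.5 m) = ½(18.74+28.90)×3.1 = 73.85.
P_w = ½ γ_w h₂² = 0.5×9.81×3.1² = 47.14. Total = 31.86+73.85+47.14 = 152.9 kN/m.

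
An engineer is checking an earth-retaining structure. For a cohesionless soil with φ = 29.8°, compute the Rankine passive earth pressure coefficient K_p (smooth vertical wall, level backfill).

2.98

K_p = (1 + sin φ)/(1 − sin φ) = tan²(45° + 29.8°/2) = 2.976.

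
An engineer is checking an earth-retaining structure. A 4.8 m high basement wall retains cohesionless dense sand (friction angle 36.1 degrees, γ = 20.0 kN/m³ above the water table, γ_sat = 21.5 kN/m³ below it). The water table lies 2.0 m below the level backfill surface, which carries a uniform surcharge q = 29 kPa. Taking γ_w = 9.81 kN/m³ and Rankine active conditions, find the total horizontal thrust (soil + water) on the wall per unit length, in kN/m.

126 kN/m

K_a = tan²(45° − φ/2) = 0.2585.
γ' = 21.5 − 9.81 = 11.69 kN/m³. h₂ = H − d_w = 2.8 m.
σ'_h: at surface K_a·q = 7.496; at WT K_a(q+γd_w) = 17.84; at base K_a(q+γd_w+γ'h₂) = 26.30 kPa.
P₁ = ½(7.496+17.84)×2.0 = 25.33; P₂ = ½(17.84+26.30)×2.8 = 61.79; P_w = ½γ_w h₂² = 38.46.
Total = 25.33+61.79+38.46 = 125.6 kN/m.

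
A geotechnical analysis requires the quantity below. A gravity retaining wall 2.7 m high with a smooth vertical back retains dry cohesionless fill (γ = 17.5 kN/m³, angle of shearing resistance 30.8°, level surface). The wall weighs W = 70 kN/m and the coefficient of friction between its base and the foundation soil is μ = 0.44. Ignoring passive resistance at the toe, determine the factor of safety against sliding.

1.50

K_a = tan²(45° − 30.8°/2) = 0.3227.
P_a = ½K_aγH² = 0.5×0.3227×17.5×2.7² = 20.59 kN/m, acting at H/3 = 0.9000 m above the base.
FS_sliding = μW / P_a = 0.44×70 / 20.59 = 1.496.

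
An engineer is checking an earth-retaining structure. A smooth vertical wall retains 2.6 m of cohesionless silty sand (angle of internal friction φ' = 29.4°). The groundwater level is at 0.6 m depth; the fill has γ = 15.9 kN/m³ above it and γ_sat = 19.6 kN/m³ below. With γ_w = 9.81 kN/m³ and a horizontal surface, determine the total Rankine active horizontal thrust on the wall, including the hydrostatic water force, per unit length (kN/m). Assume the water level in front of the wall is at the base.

K_a = tan²(45° − φ/2) = 0.3415.
γ' = 19.6 − 9.81 = 9.790 kN/m³. Depth below WT = 2.0 m.
σ'_h at WT = K_a γ d_w = 3.258 kPa; at base = 3.258 + K_a γ' × 2.0 = 9.944 kPa.
P₁ (0–0.6 m) = ½×3.258×0.6 = 0.9773. P₂ (0.6–2.6 m) = ½(3.258+9.944)×2.0 = 13.20.
P_w = ½ γ_w h₂² = 0.5×9.81×2.0² = 19.62. Total = 0.9773+13.20+19.62 = 33.80 kN/m.

33.8 kN/m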